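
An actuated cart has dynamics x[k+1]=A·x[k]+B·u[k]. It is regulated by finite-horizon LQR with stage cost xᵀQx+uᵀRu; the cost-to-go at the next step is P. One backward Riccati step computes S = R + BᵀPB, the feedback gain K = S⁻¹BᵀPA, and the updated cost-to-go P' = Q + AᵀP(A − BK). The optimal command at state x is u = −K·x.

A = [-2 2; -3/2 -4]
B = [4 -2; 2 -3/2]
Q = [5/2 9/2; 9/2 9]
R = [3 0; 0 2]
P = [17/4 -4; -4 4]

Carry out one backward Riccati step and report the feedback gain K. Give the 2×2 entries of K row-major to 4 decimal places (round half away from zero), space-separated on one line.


-0.2143 2.1786 0.1786 0.0179

BᵀP = [9.0000 -8.0000; -2.5000 2.0000]
S = R + BᵀPB = [3 0; 0 2] + [20.0000 -6.0000; -6.0000 2.0000] = [23.0000 -6.0000; -6.0000 4.0000]
BᵀPA = [-6.0000 50.0000; 2.0000 -13.0000]
K = S⁻¹·BᵀPA = [-0.2143 2.1786; 0.1786 0.0179]
A−BK = [-0.7857 -6.6786; -0.8036 -8.3304]
AᵀP(A−BK) = [0.3571 0.0357; 0.0357 36.3036]
P' = Q + AᵀP(A−BK) = [2.8571 4.5357; 4.5357 45.3036]
tr(P') = 48.1607


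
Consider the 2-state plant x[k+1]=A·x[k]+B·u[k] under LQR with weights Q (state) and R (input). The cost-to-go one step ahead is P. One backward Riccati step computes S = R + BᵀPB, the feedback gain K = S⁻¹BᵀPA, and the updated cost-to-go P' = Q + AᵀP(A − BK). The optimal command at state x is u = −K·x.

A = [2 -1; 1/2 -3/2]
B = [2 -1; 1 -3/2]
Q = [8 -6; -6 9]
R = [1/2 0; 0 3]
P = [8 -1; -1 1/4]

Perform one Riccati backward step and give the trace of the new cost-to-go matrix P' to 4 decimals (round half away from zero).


BᵀP = [15.0000 -1.7500; -6.5000 0.6250]
S = R + BᵀPB = [1/2 0; 0 3] + [28.2500 -12.3750; -12.3750 5.5625] = [28.7500 -12.3750; -12.3750 8.5625]
BᵀPA = [29.1250 -12.3750; -12.6875 5.5625]
K = S⁻¹·BᵀPA = [0.9929 -0.3991; -0.0467 0.0729]
A−BK = [-0.0326 -0.1290; -0.5630 -0.9916]
AᵀP(A−BK) = [0.5506 -0.1401; -0.1401 0.2187]
P' = Q + AᵀP(A−BK) = [8.5506 -6.1401; -6.1401 9.2187]
tr(P') = 17.7692

17.7692


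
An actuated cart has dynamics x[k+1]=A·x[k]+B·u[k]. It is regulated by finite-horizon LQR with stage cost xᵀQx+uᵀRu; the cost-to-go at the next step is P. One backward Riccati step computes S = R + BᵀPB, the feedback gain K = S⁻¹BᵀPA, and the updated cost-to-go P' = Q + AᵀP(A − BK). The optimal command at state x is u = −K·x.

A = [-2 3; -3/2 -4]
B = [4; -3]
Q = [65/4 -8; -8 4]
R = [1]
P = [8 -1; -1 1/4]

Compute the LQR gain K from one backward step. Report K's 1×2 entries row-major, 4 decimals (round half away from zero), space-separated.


-0.4050 0.7987

BᵀP = [35.0000 -4.7500]
S = R + BᵀPB = [1] + [154.2500] = [155.2500]
BᵀPA = [-62.8750 124.0000]
K = S⁻¹·BᵀPA = [-0.4050 0.7987]
A−BK = [-0.3800 -0.1948; -2.7150 -1.6039]
AᵀP(A−BK) = [1.0986 0.2190; 0.2190 0.9597]
P' = Q + AᵀP(A−BK) = [17.3486 -7.7810; -7.7810 4.9597]
tr(P') = 22.3084


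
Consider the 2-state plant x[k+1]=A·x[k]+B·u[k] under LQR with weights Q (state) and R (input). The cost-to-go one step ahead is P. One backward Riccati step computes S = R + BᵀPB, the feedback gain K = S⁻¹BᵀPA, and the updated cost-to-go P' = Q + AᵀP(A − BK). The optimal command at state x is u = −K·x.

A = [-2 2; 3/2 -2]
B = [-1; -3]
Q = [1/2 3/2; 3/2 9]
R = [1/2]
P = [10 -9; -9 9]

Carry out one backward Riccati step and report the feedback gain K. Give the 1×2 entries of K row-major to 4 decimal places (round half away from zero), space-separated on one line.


-1.6267 1.8667

BᵀP = [17.0000 -18.0000]
S = R + BᵀPB = [1/2] + [37.0000] = [37.5000]
BᵀPA = [-61.0000 70.0000]
K = S⁻¹·BᵀPA = [-1.6267 1.8667]
A−BK = [-3.6267 3.8667; -3.3800 3.6000]
AᵀP(A−BK) = [15.0233 -16.1333; -16.1333 17.3333]
P' = Q + AᵀP(A−BK) = [15.5233 -14.6333; -14.6333 26.3333]
tr(P') = 41.8567


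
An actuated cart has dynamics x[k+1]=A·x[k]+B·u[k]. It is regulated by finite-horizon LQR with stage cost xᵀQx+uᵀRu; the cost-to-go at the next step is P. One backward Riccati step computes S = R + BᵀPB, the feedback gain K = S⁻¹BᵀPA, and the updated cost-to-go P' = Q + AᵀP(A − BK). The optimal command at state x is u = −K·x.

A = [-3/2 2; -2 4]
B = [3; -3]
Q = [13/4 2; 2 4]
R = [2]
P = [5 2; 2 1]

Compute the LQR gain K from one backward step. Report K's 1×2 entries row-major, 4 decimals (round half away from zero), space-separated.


-0.9750 1.5000

BᵀP = [9.0000 3.0000]
S = R + BᵀPB = [2] + [18.0000] = [20.0000]
BᵀPA = [-19.5000 30.0000]
K = S⁻¹·BᵀPA = [-0.9750 1.5000]
A−BK = [1.4250 -2.5000; -4.9250 8.5000]
AᵀP(A−BK) = [8.2375 -13.7500; -13.7500 23.0000]
P' = Q + AᵀP(A−BK) = [11.4875 -11.7500; -11.7500 27.0000]
tr(P') = 38.4875


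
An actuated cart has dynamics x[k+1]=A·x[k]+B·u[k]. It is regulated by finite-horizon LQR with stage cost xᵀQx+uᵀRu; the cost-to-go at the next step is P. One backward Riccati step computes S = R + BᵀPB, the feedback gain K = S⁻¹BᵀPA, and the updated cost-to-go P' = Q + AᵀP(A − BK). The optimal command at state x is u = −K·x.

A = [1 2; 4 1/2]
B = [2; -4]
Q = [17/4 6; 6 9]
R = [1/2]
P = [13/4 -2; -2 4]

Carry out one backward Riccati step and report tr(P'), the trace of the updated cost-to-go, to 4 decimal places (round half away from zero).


32.0228

BᵀP = [14.5000 -20.0000]
S = R + BᵀPB = [1/2] + [109.0000] = [109.5000]
BᵀPA = [-65.5000 19.0000]
K = S⁻¹·BᵀPA = [-0.5982 0.1735]
A−BK = [2.1963 1.6530; 1.6073 1.1941]
AᵀP(A−BK) = [12.0696 8.8653; 8.8653 6.7032]
P' = Q + AᵀP(A−BK) = [16.3196 14.8653; 14.8653 15.7032]
tr(P') = 32.0228


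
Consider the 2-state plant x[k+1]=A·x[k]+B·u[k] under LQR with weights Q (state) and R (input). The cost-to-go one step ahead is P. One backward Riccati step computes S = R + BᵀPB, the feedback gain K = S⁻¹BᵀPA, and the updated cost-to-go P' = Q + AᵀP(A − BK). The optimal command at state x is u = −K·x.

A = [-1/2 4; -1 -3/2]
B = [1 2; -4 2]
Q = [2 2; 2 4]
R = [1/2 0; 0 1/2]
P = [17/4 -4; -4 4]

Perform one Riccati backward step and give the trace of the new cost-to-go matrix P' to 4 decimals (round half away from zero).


7.3398

BᵀP = [20.2500 -20.0000; 0.5000 0.0000]
S = R + BᵀPB = [1/2 0; 0 1/2] + [100.2500 0.5000; 0.5000 1.0000] = [100.7500 0.5000; 0.5000 1.5000]
BᵀPA = [9.8750 111.0000; -0.2500 2.0000]
K = S⁻¹·BᵀPA = [0.0990 1.0969; -0.1997 0.9677]
A−BK = [-0.1997 0.9677; -0.2046 0.9524]
AᵀP(A−BK) = [0.0349 -0.0903; -0.0903 1.3049]
P' = Q + AᵀP(A−BK) = [2.0349 1.9097; 1.9097 5.3049]
tr(P') = 7.3398


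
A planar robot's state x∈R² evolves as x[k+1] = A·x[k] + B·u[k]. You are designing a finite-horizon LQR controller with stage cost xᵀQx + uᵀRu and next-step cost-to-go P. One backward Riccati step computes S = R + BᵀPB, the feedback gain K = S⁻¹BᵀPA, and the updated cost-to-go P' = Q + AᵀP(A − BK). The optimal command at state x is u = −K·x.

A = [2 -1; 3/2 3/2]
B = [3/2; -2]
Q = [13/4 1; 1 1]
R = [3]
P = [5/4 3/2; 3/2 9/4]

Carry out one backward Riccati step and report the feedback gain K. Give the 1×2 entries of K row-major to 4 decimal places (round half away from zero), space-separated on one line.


BᵀP = [-1.1250 -2.2500]
S = R + BᵀPB = [3] + [2.8125] = [5.8125]
BᵀPA = [-5.6250 -2.2500]
K = S⁻¹·BᵀPA = [-0.9677 -0.3871]
A−BK = [3.4516 -0.4194; -0.4355 0.7258]
AᵀP(A−BK) = [13.6190 2.6351; 2.6351 0.9415]
P' = Q + AᵀP(A−BK) = [16.8690 3.6351; 3.6351 1.9415]
tr(P') = 18.8105

-0.9677 -0.3871


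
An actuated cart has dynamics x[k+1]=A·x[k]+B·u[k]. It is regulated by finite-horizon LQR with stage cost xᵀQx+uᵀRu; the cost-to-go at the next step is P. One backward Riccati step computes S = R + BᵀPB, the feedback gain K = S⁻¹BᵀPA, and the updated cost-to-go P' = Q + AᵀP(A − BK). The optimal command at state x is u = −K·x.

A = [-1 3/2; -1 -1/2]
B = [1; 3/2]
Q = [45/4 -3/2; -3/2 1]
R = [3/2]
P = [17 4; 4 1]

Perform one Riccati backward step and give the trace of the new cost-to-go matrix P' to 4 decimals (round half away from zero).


BᵀP = [23.0000 5.5000]
S = R + BᵀPB = [3/2] + [31.2500] = [32.7500]
BᵀPA = [-28.5000 31.7500]
K = S⁻¹·BᵀPA = [-0.8702 0.9695]
A−BK = [-0.1298 0.5305; 0.3053 -1.9542]
AᵀP(A−BK) = [1.1985 -1.3702; -1.3702 1.7195]
P' = Q + AᵀP(A−BK) = [12.4485 -2.8702; -2.8702 2.7195]
tr(P') = 15.1679

15.1679


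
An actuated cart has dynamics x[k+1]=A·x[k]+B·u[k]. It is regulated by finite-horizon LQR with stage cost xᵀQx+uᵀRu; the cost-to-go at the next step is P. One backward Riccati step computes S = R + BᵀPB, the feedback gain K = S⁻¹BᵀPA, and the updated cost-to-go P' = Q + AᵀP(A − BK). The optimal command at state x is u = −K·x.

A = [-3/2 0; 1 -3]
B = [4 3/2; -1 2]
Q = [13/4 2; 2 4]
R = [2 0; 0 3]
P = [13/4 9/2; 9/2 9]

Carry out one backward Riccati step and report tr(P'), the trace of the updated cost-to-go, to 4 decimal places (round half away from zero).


12.3653

BᵀP = [8.5000 9.0000; 13.8750 24.7500]
S = R + BᵀPB = [2 0; 0 3] + [25.0000 30.7500; 30.7500 70.3125] = [27.0000 30.7500; 30.7500 73.3125]
BᵀPA = [-3.7500 -27.0000; 3.9375 -74.2500]
K = S⁻¹·BᵀPA = [-0.3830 0.2938; 0.2144 -1.1360]
A−BK = [-0.2894 0.5288; 0.1882 -0.4342]
AᵀP(A−BK) = [0.5321 -1.1752; -1.1752 4.5832]
P' = Q + AᵀP(A−BK) = [3.7821 0.8248; 0.8248 8.5832]
tr(P') = 12.3653


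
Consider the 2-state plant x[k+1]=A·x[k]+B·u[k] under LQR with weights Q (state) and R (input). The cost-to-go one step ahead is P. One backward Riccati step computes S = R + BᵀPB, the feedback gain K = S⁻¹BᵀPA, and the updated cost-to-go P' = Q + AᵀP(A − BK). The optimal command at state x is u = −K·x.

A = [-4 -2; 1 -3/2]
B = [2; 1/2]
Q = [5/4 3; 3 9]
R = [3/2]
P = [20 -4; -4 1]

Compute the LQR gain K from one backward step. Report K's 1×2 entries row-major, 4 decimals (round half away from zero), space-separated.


-2.1627 -0.8780

BᵀP = [38.0000 -7.5000]
S = R + BᵀPB = [3/2] + [72.2500] = [73.7500]
BᵀPA = [-159.5000 -64.7500]
K = S⁻¹·BᵀPA = [-2.1627 -0.8780]
A−BK = [0.3254 -0.2441; 2.0814 -1.0610]
AᵀP(A−BK) = [8.0475 2.4644; 2.4644 1.4017]
P' = Q + AᵀP(A−BK) = [9.2975 5.4644; 5.4644 10.4017]
tr(P') = 19.6992


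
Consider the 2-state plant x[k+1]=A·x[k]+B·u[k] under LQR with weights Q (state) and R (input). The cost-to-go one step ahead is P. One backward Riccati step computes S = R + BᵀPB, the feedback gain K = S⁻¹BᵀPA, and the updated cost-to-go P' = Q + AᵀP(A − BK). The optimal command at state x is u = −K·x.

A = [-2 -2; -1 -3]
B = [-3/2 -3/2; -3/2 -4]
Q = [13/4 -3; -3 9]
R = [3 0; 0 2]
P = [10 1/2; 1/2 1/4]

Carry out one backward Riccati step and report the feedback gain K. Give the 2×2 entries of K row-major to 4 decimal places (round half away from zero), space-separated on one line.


BᵀP = [-15.7500 -1.1250; -17.0000 -1.7500]
S = R + BᵀPB = [3 0; 0 2] + [25.3125 28.1250; 28.1250 32.5000] = [28.3125 28.1250; 28.1250 34.5000]
BᵀPA = [32.6250 34.8750; 35.7500 39.2500]
K = S⁻¹·BᵀPA = [0.6465 0.5344; 0.5092 0.7020]
A−BK = [-0.2665 -0.1453; 2.0066 0.6096]
AᵀP(A−BK) = [2.9543 2.2175; 2.2175 2.0580]
P' = Q + AᵀP(A−BK) = [6.2043 -0.7825; -0.7825 11.0580]
tr(P') = 17.2624

0.6465 0.5344 0.5092 0.7020


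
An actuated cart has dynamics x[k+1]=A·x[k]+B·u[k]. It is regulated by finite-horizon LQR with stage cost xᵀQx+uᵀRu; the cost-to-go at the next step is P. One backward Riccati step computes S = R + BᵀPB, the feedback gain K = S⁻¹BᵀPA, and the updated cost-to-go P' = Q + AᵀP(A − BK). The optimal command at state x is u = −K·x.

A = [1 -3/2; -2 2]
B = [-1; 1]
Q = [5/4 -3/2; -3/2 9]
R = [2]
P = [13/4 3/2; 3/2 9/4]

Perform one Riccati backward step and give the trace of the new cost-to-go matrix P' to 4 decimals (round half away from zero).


17.6840

BᵀP = [-1.7500 0.7500]
S = R + BᵀPB = [2] + [2.5000] = [4.5000]
BᵀPA = [-3.2500 4.1250]
K = S⁻¹·BᵀPA = [-0.7222 0.9167]
A−BK = [0.2778 -0.5833; -1.2778 1.0833]
AᵀP(A−BK) = [3.9028 -3.3958; -3.3958 3.5313]
P' = Q + AᵀP(A−BK) = [5.1528 -4.8958; -4.8958 12.5313]
tr(P') = 17.6840


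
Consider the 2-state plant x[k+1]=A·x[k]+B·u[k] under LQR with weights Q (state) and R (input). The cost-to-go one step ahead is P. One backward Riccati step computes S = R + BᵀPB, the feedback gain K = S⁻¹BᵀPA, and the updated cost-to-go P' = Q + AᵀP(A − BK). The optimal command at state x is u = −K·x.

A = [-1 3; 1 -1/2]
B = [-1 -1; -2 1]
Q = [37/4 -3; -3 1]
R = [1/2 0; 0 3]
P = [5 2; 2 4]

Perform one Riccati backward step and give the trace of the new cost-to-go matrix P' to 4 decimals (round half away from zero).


21.2181

BᵀP = [-9.0000 -10.0000; -3.0000 2.0000]
S = R + BᵀPB = [1/2 0; 0 3] + [29.0000 -1.0000; -1.0000 5.0000] = [29.5000 -1.0000; -1.0000 8.0000]
BᵀPA = [-1.0000 -22.0000; 5.0000 -10.0000]
K = S⁻¹·BᵀPA = [-0.0128 -0.7915; 0.6234 -1.3489]
A−BK = [-0.3894 0.8596; 0.3511 -0.7340]
AᵀP(A−BK) = [1.8702 -4.0468; -4.0468 9.0979]
P' = Q + AᵀP(A−BK) = [11.1202 -7.0468; -7.0468 10.0979]
tr(P') = 21.2181


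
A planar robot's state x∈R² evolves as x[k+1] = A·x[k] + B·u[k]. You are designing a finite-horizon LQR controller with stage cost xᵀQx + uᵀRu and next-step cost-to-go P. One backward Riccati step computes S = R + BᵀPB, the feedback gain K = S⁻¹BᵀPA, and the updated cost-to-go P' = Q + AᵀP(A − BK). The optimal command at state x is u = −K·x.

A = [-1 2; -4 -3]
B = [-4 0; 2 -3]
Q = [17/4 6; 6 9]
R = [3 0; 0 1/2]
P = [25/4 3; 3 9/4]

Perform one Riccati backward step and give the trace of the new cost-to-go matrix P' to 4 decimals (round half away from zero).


BᵀP = [-19.0000 -7.5000; -9.0000 -6.7500]
S = R + BᵀPB = [3 0; 0 1/2] + [61.0000 22.5000; 22.5000 20.2500] = [64.0000 22.5000; 22.5000 20.7500]
BᵀPA = [49.0000 -15.5000; 36.0000 2.2500]
K = S⁻¹·BᵀPA = [0.2516 -0.4530; 1.4621 0.5996]
A−BK = [0.0064 0.1880; -0.1168 -0.2951]
AᵀP(A−BK) = [1.2853 0.1100; 0.1100 0.8794]
P' = Q + AᵀP(A−BK) = [5.5353 6.1100; 6.1100 9.8794]
tr(P') = 15.4147

15.4147


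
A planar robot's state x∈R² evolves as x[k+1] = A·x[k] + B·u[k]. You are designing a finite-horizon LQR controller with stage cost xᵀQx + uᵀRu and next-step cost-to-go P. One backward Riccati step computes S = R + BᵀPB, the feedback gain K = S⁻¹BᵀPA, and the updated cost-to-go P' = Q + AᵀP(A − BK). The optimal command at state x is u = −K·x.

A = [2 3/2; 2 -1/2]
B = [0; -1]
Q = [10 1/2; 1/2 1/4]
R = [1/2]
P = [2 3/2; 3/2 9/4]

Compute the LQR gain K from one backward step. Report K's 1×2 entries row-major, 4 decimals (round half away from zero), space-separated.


BᵀP = [-1.5000 -2.2500]
S = R + BᵀPB = [1/2] + [2.2500] = [2.7500]
BᵀPA = [-7.5000 -1.1250]
K = S⁻¹·BᵀPA = [-2.7273 -0.4091]
A−BK = [2.0000 1.5000; -0.7273 -0.9091]
AᵀP(A−BK) = [8.5455 3.6818; 3.6818 2.3523]
P' = Q + AᵀP(A−BK) = [18.5455 4.1818; 4.1818 2.6023]
tr(P') = 21.1477

-2.7273 -0.4091


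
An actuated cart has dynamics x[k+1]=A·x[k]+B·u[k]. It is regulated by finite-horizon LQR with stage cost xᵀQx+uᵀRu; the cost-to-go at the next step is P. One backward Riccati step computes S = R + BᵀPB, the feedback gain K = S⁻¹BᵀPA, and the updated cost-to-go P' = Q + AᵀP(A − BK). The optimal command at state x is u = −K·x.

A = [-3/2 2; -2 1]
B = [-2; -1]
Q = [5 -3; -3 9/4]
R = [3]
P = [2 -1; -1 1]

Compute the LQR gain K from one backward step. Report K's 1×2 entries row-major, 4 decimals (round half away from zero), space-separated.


0.3125 -0.6250

BᵀP = [-3.0000 1.0000]
S = R + BᵀPB = [3] + [5.0000] = [8.0000]
BᵀPA = [2.5000 -5.0000]
K = S⁻¹·BᵀPA = [0.3125 -0.6250]
A−BK = [-0.8750 0.7500; -1.6875 0.3750]
AᵀP(A−BK) = [1.7188 -0.9375; -0.9375 1.8750]
P' = Q + AᵀP(A−BK) = [6.7188 -3.9375; -3.9375 4.1250]
tr(P') = 10.8438


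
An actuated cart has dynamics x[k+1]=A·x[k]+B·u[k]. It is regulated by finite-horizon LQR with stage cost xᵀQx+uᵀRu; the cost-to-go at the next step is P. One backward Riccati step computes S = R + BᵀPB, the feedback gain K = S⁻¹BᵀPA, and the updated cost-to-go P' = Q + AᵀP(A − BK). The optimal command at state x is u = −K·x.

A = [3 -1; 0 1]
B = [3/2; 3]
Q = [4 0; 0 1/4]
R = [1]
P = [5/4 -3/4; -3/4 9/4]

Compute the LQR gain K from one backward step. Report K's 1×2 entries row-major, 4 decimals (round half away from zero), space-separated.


BᵀP = [-0.3750 5.6250]
S = R + BᵀPB = [1] + [16.3125] = [17.3125]
BᵀPA = [-1.1250 6.0000]
K = S⁻¹·BᵀPA = [-0.0650 0.3466]
A−BK = [3.0975 -1.5199; 0.1949 -0.0397]
AᵀP(A−BK) = [11.1769 -5.6101; -5.6101 2.9206]
P' = Q + AᵀP(A−BK) = [15.1769 -5.6101; -5.6101 3.1706]
tr(P') = 18.3475

-0.0650 0.3466


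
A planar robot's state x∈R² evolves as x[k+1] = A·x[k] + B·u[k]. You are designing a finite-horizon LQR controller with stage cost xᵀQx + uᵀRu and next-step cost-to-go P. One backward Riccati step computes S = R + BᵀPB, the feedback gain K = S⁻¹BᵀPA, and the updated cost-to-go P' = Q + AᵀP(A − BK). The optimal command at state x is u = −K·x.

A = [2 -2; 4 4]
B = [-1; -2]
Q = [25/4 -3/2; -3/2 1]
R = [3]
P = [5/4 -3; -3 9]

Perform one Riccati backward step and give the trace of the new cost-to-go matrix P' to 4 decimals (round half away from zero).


43.9934

BᵀP = [4.7500 -15.0000]
S = R + BᵀPB = [3] + [25.2500] = [28.2500]
BᵀPA = [-50.5000 -69.5000]
K = S⁻¹·BᵀPA = [-1.7876 -2.4602]
A−BK = [0.2124 -4.4602; 0.4248 -0.9204]
AᵀP(A−BK) = [10.7257 14.7611; 14.7611 26.0177]
P' = Q + AᵀP(A−BK) = [16.9757 13.2611; 13.2611 27.0177]
tr(P') = 43.9934


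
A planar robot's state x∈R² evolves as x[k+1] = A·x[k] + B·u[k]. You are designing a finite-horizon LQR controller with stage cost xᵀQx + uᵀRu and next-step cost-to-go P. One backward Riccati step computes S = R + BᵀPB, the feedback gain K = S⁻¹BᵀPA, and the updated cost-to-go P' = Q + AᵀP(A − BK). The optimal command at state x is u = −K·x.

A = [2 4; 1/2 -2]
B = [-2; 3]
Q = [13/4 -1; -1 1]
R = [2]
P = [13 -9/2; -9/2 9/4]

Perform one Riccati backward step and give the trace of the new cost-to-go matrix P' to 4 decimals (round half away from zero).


17.3660

BᵀP = [-39.5000 15.7500]
S = R + BᵀPB = [2] + [126.2500] = [128.2500]
BᵀPA = [-71.1250 -189.5000]
K = S⁻¹·BᵀPA = [-0.5546 -1.4776]
A−BK = [0.8908 1.0448; 2.1637 2.4327]
AᵀP(A−BK) = [4.1179 5.6569; 5.6569 8.9981]
P' = Q + AᵀP(A−BK) = [7.3679 4.6569; 4.6569 9.9981]
tr(P') = 17.3660


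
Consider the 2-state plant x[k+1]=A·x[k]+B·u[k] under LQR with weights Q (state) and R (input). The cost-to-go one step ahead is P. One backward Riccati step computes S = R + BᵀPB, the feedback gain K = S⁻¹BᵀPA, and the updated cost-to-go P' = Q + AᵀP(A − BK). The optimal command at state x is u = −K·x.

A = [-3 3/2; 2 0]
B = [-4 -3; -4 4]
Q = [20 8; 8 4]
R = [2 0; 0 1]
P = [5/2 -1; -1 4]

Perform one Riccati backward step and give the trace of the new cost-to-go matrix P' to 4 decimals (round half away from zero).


24.7254

BᵀP = [-6.0000 -12.0000; -11.5000 19.0000]
S = R + BᵀPB = [2 0; 0 1] + [72.0000 -30.0000; -30.0000 110.5000] = [74.0000 -30.0000; -30.0000 111.5000]
BᵀPA = [-6.0000 -9.0000; 72.5000 -17.2500]
K = S⁻¹·BᵀPA = [0.2049 -0.2069; 0.7053 -0.2104]
A−BK = [-0.0645 0.0412; -0.0019 0.0139]
AᵀP(A−BK) = [0.5916 -0.2389; -0.2389 0.1338]
P' = Q + AᵀP(A−BK) = [20.5916 7.7611; 7.7611 4.1338]
tr(P') = 24.7254


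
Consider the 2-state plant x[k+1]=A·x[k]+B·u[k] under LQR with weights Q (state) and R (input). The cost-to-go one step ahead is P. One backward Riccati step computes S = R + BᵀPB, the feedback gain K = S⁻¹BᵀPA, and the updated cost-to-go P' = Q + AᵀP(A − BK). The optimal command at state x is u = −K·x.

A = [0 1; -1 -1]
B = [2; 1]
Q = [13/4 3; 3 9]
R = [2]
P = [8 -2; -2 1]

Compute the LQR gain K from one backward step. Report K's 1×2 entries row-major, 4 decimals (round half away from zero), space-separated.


BᵀP = [14.0000 -3.0000]
S = R + BᵀPB = [2] + [25.0000] = [27.0000]
BᵀPA = [3.0000 17.0000]
K = S⁻¹·BᵀPA = [0.1111 0.6296]
A−BK = [-0.2222 -0.2593; -1.1111 -1.6296]
AᵀP(A−BK) = [0.6667 1.1111; 1.1111 2.2963]
P' = Q + AᵀP(A−BK) = [3.9167 4.1111; 4.1111 11.2963]
tr(P') = 15.2130

0.1111 0.6296


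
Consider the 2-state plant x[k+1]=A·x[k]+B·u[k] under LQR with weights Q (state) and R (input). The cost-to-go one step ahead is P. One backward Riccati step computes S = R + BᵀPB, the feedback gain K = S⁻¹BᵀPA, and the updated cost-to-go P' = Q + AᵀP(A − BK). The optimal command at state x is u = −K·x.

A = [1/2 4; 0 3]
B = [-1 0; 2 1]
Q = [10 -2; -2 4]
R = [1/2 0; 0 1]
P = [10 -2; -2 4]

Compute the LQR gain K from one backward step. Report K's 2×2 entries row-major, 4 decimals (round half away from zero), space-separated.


-0.3448 -2.3448 0.4897 5.4897

BᵀP = [-14.0000 10.0000; -2.0000 4.0000]
S = R + BᵀPB = [1/2 0; 0 1] + [34.0000 10.0000; 10.0000 4.0000] = [34.5000 10.0000; 10.0000 5.0000]
BᵀPA = [-7.0000 -26.0000; -1.0000 4.0000]
K = S⁻¹·BᵀPA = [-0.3448 -2.3448; 0.4897 5.4897]
A−BK = [0.1552 1.6552; 0.2000 2.2000]
AᵀP(A−BK) = [0.5759 6.0759; 6.0759 65.0759]
P' = Q + AᵀP(A−BK) = [10.5759 4.0759; 4.0759 69.0759]
tr(P') = 79.6517


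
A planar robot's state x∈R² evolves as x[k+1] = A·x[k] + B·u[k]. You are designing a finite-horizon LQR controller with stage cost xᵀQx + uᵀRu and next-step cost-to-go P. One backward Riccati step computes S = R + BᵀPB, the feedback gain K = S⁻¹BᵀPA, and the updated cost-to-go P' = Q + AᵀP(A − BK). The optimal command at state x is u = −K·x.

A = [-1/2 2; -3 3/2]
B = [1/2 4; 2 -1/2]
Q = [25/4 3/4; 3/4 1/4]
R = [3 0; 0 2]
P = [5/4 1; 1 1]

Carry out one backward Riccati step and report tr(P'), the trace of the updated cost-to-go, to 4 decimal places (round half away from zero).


BᵀP = [2.6250 2.5000; 4.5000 3.5000]
S = R + BᵀPB = [3 0; 0 2] + [6.3125 9.2500; 9.2500 16.2500] = [9.3125 9.2500; 9.2500 18.2500]
BᵀPA = [-8.8125 9.0000; -12.7500 14.2500]
K = S⁻¹·BᵀPA = [-0.5082 0.3844; -0.4410 0.5860]
A−BK = [1.5182 -0.5362; -2.2040 1.0243]
AᵀP(A−BK) = [2.2105 -1.6412; -1.6412 1.4401]
P' = Q + AᵀP(A−BK) = [8.4605 -0.8912; -0.8912 1.6901]
tr(P') = 10.1506

10.1506


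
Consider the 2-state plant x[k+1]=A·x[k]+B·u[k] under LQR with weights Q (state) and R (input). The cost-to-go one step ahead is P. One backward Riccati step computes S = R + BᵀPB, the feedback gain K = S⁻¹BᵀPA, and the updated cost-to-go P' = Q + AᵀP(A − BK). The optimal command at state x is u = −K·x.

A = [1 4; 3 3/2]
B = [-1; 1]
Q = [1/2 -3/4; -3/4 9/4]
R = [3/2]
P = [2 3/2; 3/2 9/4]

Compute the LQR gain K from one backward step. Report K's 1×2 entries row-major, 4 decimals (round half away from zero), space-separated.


BᵀP = [-0.5000 0.7500]
S = R + BᵀPB = [3/2] + [1.2500] = [2.7500]
BᵀPA = [1.7500 -0.8750]
K = S⁻¹·BᵀPA = [0.6364 -0.3182]
A−BK = [1.6364 3.6818; 2.3636 1.8182]
AᵀP(A−BK) = [30.1364 38.9318; 38.9318 54.7841]
P' = Q + AᵀP(A−BK) = [30.6364 38.1818; 38.1818 57.0341]
tr(P') = 87.6705

0.6364 -0.3182


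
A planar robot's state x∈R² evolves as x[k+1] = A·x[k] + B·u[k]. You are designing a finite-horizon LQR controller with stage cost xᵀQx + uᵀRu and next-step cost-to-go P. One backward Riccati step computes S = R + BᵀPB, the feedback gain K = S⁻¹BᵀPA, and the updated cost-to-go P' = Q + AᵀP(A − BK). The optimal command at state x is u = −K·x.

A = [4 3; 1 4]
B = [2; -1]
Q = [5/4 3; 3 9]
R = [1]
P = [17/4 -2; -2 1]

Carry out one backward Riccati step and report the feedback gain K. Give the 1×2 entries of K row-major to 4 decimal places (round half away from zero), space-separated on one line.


1.3704 0.4259

BᵀP = [10.5000 -5.0000]
S = R + BᵀPB = [1] + [26.0000] = [27.0000]
BᵀPA = [37.0000 11.5000]
K = S⁻¹·BᵀPA = [1.3704 0.4259]
A−BK = [1.2593 2.1481; 2.3704 4.4259]
AᵀP(A−BK) = [2.2963 1.2407; 1.2407 1.3519]
P' = Q + AᵀP(A−BK) = [3.5463 4.2407; 4.2407 10.3519]
tr(P') = 13.8981


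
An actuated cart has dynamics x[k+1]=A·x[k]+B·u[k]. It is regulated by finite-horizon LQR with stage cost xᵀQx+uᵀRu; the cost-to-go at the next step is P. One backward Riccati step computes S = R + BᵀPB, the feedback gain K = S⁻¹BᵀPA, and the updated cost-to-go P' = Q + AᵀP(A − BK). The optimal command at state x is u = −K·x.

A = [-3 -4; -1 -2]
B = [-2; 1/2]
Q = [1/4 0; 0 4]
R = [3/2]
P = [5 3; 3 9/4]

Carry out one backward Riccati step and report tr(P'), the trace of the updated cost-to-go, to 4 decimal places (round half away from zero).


BᵀP = [-8.5000 -4.8750]
S = R + BᵀPB = [3/2] + [14.5625] = [16.0625]
BᵀPA = [30.3750 43.7500]
K = S⁻¹·BᵀPA = [1.8911 2.7237]
A−BK = [0.7821 1.4475; -1.9455 -3.3619]
AᵀP(A−BK) = [7.8093 11.7665; 11.7665 17.8366]
P' = Q + AᵀP(A−BK) = [8.0593 11.7665; 11.7665 21.8366]
tr(P') = 29.8959

29.8959


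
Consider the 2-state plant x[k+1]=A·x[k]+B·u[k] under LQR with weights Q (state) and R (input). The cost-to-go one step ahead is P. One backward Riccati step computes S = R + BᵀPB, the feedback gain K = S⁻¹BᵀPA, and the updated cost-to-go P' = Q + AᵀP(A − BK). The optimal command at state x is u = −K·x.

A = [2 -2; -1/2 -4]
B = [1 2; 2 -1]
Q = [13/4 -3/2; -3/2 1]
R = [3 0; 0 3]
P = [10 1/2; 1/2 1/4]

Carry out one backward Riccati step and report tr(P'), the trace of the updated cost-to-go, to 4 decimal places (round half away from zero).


BᵀP = [11.0000 1.0000; 19.5000 0.7500]
S = R + BᵀPB = [3 0; 0 3] + [13.0000 21.0000; 21.0000 38.2500] = [16.0000 21.0000; 21.0000 41.2500]
BᵀPA = [21.5000 -26.0000; 38.6250 -42.0000]
K = S⁻¹·BᵀPA = [0.3459 -0.8699; 0.7603 -0.5753]
A−BK = [0.1336 0.0205; -0.4315 -2.8356]
AᵀP(A−BK) = [2.2603 -2.0753; -2.0753 5.2192]
P' = Q + AᵀP(A−BK) = [5.5103 -3.5753; -3.5753 6.2192]
tr(P') = 11.7295

11.7295


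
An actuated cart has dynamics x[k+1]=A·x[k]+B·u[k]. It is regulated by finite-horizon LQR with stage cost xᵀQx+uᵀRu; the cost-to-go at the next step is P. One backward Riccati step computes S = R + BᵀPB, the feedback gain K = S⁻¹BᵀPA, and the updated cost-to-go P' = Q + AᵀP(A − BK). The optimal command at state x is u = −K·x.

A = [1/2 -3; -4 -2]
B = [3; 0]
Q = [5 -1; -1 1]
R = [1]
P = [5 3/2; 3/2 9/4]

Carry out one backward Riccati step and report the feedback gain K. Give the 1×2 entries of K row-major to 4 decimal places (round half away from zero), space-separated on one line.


BᵀP = [15.0000 4.5000]
S = R + BᵀPB = [1] + [45.0000] = [46.0000]
BᵀPA = [-10.5000 -54.0000]
K = S⁻¹·BᵀPA = [-0.2283 -1.1739]
A−BK = [1.1848 0.5217; -4.0000 -2.0000]
AᵀP(A−BK) = [28.8533 14.6739; 14.6739 8.6087]
P' = Q + AᵀP(A−BK) = [33.8533 13.6739; 13.6739 9.6087]
tr(P') = 43.4620

-0.2283 -1.1739


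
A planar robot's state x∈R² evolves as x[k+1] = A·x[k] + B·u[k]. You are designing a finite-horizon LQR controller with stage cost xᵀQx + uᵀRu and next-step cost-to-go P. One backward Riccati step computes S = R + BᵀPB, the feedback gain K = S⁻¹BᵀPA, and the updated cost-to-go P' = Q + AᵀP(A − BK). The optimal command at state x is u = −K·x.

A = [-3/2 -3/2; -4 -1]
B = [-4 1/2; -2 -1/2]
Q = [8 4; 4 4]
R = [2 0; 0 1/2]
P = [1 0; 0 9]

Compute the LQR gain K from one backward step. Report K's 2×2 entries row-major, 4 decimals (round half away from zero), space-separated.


1.0022 0.4049 3.4115 0.3053

BᵀP = [-4.0000 -18.0000; 0.5000 -4.5000]
S = R + BᵀPB = [2 0; 0 1/2] + [52.0000 7.0000; 7.0000 2.5000] = [54.0000 7.0000; 7.0000 3.0000]
BᵀPA = [78.0000 24.0000; 17.2500 3.7500]
K = S⁻¹·BᵀPA = [1.0022 0.4049; 3.4115 0.3053]
A−BK = [0.8031 -0.0332; -0.2898 -0.0376]
AᵀP(A−BK) = [9.2290 1.4038; 1.4038 0.3883]
P' = Q + AᵀP(A−BK) = [17.2290 5.4038; 5.4038 4.3883]
tr(P') = 21.6173


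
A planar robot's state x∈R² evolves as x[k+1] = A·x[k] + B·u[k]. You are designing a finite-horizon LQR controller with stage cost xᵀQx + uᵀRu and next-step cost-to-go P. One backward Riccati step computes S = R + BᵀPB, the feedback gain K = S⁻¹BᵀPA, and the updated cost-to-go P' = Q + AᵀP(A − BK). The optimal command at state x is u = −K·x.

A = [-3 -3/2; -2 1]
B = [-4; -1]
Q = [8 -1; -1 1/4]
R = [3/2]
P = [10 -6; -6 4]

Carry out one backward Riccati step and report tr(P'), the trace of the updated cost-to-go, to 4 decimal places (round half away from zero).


BᵀP = [-34.0000 20.0000]
S = R + BᵀPB = [3/2] + [116.0000] = [117.5000]
BᵀPA = [62.0000 71.0000]
K = S⁻¹·BᵀPA = [0.5277 0.6043]
A−BK = [-0.8894 0.9170; -1.4723 1.6043]
AᵀP(A−BK) = [1.2851 -0.4638; -0.4638 1.5979]
P' = Q + AᵀP(A−BK) = [9.2851 -1.4638; -1.4638 1.8479]
tr(P') = 11.1330

11.1330


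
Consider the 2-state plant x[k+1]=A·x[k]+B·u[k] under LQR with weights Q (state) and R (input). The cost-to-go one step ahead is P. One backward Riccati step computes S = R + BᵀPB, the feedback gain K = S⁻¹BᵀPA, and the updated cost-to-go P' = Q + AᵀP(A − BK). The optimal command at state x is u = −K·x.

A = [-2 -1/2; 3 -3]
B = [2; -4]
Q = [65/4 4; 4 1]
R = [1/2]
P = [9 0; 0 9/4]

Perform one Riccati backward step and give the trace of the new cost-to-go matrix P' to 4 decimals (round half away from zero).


36.7862

BᵀP = [18.0000 -9.0000]
S = R + BᵀPB = [1/2] + [72.0000] = [72.5000]
BᵀPA = [-63.0000 18.0000]
K = S⁻¹·BᵀPA = [-0.8690 0.2483]
A−BK = [-0.2621 -0.9966; -0.4759 -2.0069]
AᵀP(A−BK) = [1.5052 4.3914; 4.3914 18.0310]
P' = Q + AᵀP(A−BK) = [17.7552 8.3914; 8.3914 19.0310]
tr(P') = 36.7862


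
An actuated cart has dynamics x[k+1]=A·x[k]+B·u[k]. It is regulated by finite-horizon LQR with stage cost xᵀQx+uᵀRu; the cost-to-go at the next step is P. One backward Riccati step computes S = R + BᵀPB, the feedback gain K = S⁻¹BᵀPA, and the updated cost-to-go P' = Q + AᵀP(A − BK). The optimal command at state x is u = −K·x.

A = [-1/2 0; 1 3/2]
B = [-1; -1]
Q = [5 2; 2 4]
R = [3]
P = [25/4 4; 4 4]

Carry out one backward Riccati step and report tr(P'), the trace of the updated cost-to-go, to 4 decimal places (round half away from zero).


12.3971

BᵀP = [-10.2500 -8.0000]
S = R + BᵀPB = [3] + [18.2500] = [21.2500]
BᵀPA = [-2.8750 -12.0000]
K = S⁻¹·BᵀPA = [-0.1353 -0.5647]
A−BK = [-0.6353 -0.5647; 0.8647 0.9353]
AᵀP(A−BK) = [1.1735 1.3765; 1.3765 2.2235]
P' = Q + AᵀP(A−BK) = [6.1735 3.3765; 3.3765 6.2235]
tr(P') = 12.3971


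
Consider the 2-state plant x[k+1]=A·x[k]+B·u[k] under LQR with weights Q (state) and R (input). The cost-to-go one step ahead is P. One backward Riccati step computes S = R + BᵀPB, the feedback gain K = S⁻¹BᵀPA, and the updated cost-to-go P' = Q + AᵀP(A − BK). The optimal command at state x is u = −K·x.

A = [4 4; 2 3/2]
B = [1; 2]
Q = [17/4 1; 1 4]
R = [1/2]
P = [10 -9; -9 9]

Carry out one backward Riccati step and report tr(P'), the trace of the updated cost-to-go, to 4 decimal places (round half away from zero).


81.2381

BᵀP = [-8.0000 9.0000]
S = R + BᵀPB = [1/2] + [10.0000] = [10.5000]
BᵀPA = [-14.0000 -18.5000]
K = S⁻¹·BᵀPA = [-1.3333 -1.7619]
A−BK = [5.3333 5.7619; 4.6667 5.0238]
AᵀP(A−BK) = [33.3333 36.3333; 36.3333 39.6548]
P' = Q + AᵀP(A−BK) = [37.5833 37.3333; 37.3333 43.6548]
tr(P') = 81.2381


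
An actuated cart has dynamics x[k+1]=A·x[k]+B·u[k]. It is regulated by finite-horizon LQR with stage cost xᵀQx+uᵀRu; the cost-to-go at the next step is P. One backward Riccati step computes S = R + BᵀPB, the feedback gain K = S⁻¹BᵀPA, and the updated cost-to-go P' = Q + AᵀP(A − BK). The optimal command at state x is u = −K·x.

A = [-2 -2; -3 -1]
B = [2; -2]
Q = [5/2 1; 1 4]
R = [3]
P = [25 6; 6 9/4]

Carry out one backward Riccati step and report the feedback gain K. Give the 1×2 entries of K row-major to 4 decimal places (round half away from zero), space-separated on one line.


BᵀP = [38.0000 7.5000]
S = R + BᵀPB = [3] + [61.0000] = [64.0000]
BᵀPA = [-98.5000 -83.5000]
K = S⁻¹·BᵀPA = [-1.5391 -1.3047]
A−BK = [1.0781 0.6094; -6.0781 -3.6094]
AᵀP(A−BK) = [40.6523 26.2383; 26.2383 17.3086]
P' = Q + AᵀP(A−BK) = [43.1523 27.2383; 27.2383 21.3086]
tr(P') = 64.4609

-1.5391 -1.3047


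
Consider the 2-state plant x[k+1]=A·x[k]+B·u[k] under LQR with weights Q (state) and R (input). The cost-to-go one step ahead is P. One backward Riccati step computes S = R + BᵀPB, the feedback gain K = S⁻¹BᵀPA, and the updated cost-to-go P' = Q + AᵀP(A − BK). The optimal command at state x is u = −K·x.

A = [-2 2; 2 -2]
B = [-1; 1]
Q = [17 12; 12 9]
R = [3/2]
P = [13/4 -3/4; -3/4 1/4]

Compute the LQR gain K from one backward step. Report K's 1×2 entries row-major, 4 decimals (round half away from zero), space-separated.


1.5385 -1.5385

BᵀP = [-4.0000 1.0000]
S = R + BᵀPB = [3/2] + [5.0000] = [6.5000]
BᵀPA = [10.0000 -10.0000]
K = S⁻¹·BᵀPA = [1.5385 -1.5385]
A−BK = [-0.4615 0.4615; 0.4615 -0.4615]
AᵀP(A−BK) = [4.6154 -4.6154; -4.6154 4.6154]
P' = Q + AᵀP(A−BK) = [21.6154 7.3846; 7.3846 13.6154]
tr(P') = 35.2308


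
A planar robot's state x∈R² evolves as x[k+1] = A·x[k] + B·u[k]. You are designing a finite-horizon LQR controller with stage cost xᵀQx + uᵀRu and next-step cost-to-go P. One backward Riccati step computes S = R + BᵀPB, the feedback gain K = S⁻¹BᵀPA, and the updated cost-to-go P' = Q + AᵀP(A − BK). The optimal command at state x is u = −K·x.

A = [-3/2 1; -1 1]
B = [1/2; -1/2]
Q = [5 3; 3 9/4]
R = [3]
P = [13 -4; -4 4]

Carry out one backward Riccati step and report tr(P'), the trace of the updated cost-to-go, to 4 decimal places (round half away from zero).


BᵀP = [8.5000 -4.0000]
S = R + BᵀPB = [3] + [6.2500] = [9.2500]
BᵀPA = [-8.7500 4.5000]
K = S⁻¹·BᵀPA = [-0.9459 0.4865]
A−BK = [-1.0270 0.7568; -1.4730 1.2432]
AᵀP(A−BK) = [12.9730 -9.2432; -9.2432 6.8108]
P' = Q + AᵀP(A−BK) = [17.9730 -6.2432; -6.2432 9.0608]
tr(P') = 27.0338

27.0338


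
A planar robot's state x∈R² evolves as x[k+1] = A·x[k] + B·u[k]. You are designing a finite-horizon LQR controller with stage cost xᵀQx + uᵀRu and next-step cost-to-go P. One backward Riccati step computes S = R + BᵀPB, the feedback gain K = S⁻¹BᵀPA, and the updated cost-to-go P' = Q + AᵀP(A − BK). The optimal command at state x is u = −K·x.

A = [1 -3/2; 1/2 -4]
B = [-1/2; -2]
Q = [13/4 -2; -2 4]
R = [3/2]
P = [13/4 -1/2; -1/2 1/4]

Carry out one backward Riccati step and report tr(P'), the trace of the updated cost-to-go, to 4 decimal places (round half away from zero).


13.5084

BᵀP = [-0.6250 -0.2500]
S = R + BᵀPB = [3/2] + [0.8125] = [2.3125]
BᵀPA = [-0.7500 1.9375]
K = S⁻¹·BᵀPA = [-0.3243 0.8378]
A−BK = [0.8378 -1.0811; -0.1486 -2.3243]
AᵀP(A−BK) = [2.5693 -2.3716; -2.3716 3.6892]
P' = Q + AᵀP(A−BK) = [5.8193 -4.3716; -4.3716 7.6892]
tr(P') = 13.5084


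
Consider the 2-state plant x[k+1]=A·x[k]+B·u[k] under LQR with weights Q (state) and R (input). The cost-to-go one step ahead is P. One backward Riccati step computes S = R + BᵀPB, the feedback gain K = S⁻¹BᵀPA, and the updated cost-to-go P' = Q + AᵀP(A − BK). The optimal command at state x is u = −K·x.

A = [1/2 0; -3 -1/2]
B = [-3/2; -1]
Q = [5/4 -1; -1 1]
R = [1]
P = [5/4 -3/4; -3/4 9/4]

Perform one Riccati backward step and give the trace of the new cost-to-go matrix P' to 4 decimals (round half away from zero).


23.4672

BᵀP = [-1.1250 -1.1250]
S = R + BᵀPB = [1] + [2.8125] = [3.8125]
BᵀPA = [2.8125 0.5625]
K = S⁻¹·BᵀPA = [0.7377 0.1475]
A−BK = [1.6066 0.2213; -2.2623 -0.3525]
AᵀP(A−BK) = [20.7377 3.1475; 3.1475 0.4795]
P' = Q + AᵀP(A−BK) = [21.9877 2.1475; 2.1475 1.4795]
tr(P') = 23.4672


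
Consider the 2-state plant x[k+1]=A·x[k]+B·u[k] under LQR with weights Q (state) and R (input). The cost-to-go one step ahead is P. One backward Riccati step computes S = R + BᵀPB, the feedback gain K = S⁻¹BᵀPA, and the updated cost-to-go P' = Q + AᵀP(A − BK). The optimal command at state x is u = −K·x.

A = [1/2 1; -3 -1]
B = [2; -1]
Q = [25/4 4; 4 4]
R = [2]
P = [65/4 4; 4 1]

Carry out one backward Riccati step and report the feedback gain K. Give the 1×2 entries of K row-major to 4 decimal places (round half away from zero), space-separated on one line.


BᵀP = [28.5000 7.0000]
S = R + BᵀPB = [2] + [50.0000] = [52.0000]
BᵀPA = [-6.7500 21.5000]
K = S⁻¹·BᵀPA = [-0.1298 0.4135]
A−BK = [0.7596 0.1731; -3.1298 -0.5865]
AᵀP(A−BK) = [0.1863 -0.0841; -0.0841 0.3606]
P' = Q + AᵀP(A−BK) = [6.4363 3.9159; 3.9159 4.3606]
tr(P') = 10.7969

-0.1298 0.4135


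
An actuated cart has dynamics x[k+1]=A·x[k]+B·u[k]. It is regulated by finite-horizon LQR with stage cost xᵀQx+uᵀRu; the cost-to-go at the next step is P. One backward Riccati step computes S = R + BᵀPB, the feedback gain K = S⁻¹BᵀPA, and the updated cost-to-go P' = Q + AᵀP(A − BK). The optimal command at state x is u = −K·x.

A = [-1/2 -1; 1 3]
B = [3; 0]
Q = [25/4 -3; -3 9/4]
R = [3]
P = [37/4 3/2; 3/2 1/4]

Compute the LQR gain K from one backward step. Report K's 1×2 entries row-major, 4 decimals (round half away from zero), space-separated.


BᵀP = [27.7500 4.5000]
S = R + BᵀPB = [3] + [83.2500] = [86.2500]
BᵀPA = [-9.3750 -14.2500]
K = S⁻¹·BᵀPA = [-0.1087 -0.1652]
A−BK = [-0.1739 -0.5043; 1.0000 3.0000]
AᵀP(A−BK) = [0.0435 0.0761; 0.0761 0.1457]
P' = Q + AᵀP(A−BK) = [6.2935 -2.9239; -2.9239 2.3957]
tr(P') = 8.6891

-0.1087 -0.1652


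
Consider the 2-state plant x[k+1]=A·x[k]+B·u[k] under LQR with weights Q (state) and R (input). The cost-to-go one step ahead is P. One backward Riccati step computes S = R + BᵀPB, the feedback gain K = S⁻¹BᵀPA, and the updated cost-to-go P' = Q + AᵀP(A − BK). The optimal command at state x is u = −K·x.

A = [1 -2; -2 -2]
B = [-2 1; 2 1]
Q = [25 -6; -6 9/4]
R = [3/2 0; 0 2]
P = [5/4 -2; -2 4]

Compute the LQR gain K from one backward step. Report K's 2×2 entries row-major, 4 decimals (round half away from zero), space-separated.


-0.7694 -0.2319 -0.1594 -0.3768

BᵀP = [-6.5000 12.0000; -0.7500 2.0000]
S = R + BᵀPB = [3/2 0; 0 2] + [37.0000 5.5000; 5.5000 1.2500] = [38.5000 5.5000; 5.5000 3.2500]
BᵀPA = [-30.5000 -11.0000; -4.7500 -2.5000]
K = S⁻¹·BᵀPA = [-0.7694 -0.2319; -0.1594 -0.3768]
A−BK = [-0.3794 -2.0870; -0.3017 -1.1594]
AᵀP(A−BK) = [1.0250 0.6377; 0.6377 1.5072]
P' = Q + AᵀP(A−BK) = [26.0250 -5.3623; -5.3623 3.7572]
tr(P') = 29.7823


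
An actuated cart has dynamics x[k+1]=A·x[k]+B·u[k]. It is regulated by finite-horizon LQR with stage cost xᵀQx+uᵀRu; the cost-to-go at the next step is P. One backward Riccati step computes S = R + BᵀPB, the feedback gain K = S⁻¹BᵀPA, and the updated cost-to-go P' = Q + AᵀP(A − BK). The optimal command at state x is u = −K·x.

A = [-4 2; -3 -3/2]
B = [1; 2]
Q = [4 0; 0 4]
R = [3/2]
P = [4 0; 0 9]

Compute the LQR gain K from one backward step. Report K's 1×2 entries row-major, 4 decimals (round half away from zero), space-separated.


-1.6867 -0.4578

BᵀP = [4.0000 18.0000]
S = R + BᵀPB = [3/2] + [40.0000] = [41.5000]
BᵀPA = [-70.0000 -19.0000]
K = S⁻¹·BᵀPA = [-1.6867 -0.4578]
A−BK = [-2.3133 2.4578; 0.3735 -0.5843]
AᵀP(A−BK) = [26.9277 -23.5482; -23.5482 27.5512]
P' = Q + AᵀP(A−BK) = [30.9277 -23.5482; -23.5482 31.5512]
tr(P') = 62.4789


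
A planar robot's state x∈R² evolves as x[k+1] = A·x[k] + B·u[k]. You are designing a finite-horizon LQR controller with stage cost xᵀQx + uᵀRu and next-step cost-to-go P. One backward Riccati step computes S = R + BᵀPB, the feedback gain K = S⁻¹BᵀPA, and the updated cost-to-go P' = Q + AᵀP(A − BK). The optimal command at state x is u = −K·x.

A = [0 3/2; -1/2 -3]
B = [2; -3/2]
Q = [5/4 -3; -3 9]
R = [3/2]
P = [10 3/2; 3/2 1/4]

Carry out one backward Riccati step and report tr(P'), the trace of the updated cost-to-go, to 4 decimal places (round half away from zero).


BᵀP = [17.7500 2.6250]
S = R + BᵀPB = [3/2] + [31.5625] = [33.0625]
BᵀPA = [-1.3125 18.7500]
K = S⁻¹·BᵀPA = [-0.0397 0.5671]
A−BK = [0.0794 0.3658; -0.5595 -2.1493]
AᵀP(A−BK) = [0.0104 -0.0057; -0.0057 0.6167]
P' = Q + AᵀP(A−BK) = [1.2604 -3.0057; -3.0057 9.6167]
tr(P') = 10.8771

10.8771
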